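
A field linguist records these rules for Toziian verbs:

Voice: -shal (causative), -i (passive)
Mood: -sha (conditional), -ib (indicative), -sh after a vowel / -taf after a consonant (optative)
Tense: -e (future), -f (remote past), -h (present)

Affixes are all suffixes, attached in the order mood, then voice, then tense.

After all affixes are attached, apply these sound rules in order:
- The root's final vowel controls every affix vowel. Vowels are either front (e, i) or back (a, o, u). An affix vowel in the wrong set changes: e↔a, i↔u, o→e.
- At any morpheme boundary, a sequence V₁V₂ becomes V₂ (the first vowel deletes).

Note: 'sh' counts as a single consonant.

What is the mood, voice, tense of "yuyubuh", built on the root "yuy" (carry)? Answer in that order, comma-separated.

Segment: yuy-ib-i-h.
mood: -ib → indicative.
voice: -i → passive.
tense: -h → present.

indicative, passive, present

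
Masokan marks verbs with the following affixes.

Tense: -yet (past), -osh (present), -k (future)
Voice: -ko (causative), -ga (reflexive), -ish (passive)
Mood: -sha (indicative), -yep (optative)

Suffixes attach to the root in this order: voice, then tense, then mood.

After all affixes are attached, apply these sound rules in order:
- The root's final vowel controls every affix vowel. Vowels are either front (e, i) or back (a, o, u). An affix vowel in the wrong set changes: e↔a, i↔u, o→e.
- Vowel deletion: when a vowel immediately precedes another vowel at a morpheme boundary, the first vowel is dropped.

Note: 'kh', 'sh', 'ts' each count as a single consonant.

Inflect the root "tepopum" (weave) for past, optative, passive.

Attach voice passive -ish → tepopumish.
Attach tense past -yet → tepopumishyet.
Attach mood optative -yep → tepopumishyetyep.
Apply vowel harmony: tepopumishyetyep → tepopumushyatyap.
Vowel deletion: no change.

tepopumushyatyap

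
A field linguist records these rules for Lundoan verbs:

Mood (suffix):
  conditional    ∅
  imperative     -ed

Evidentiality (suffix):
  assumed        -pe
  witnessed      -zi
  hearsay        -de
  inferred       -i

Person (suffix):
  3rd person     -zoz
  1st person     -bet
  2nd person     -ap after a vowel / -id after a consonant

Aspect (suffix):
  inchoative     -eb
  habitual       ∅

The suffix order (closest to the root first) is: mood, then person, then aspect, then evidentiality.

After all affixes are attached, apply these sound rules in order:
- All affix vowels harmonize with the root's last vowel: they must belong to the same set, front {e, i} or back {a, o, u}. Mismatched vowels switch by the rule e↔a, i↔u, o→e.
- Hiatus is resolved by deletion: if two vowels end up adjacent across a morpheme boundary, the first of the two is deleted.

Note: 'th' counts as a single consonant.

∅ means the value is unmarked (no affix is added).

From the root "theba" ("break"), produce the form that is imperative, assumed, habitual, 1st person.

thebadbatpa

Attach mood imperative -ed → thebaed.
Attach person 1st person -bet → thebaedbet.
aspect = habitual: zero marking, form stays thebaedbet.
Attach evidentiality assumed -pe → thebaedbetpe.
Apply vowel harmony: thebaedbetpe → thebaadbatpa.
Apply vowel deletion: thebaadbatpa → thebadbatpa.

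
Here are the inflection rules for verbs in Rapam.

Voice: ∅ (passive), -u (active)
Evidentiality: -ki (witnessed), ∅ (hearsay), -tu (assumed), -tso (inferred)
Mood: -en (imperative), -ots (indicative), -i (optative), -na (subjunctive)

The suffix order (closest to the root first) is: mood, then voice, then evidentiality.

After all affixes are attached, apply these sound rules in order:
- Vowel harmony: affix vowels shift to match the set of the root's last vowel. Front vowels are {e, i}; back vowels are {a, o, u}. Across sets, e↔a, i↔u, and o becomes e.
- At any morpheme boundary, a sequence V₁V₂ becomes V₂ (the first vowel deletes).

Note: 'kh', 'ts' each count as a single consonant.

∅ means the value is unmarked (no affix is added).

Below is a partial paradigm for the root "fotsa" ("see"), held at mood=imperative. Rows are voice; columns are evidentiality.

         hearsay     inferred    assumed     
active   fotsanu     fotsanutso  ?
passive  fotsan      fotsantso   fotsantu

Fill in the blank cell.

fotsanutu

Attach mood imperative -en → fotsaen.
Attach voice active -u → fotsaenu.
Attach evidentiality assumed -tu → fotsaenutu.
Apply vowel harmony: fotsaenutu → fotsaanutu.
Apply vowel deletion: fotsaanutu → fotsanutu.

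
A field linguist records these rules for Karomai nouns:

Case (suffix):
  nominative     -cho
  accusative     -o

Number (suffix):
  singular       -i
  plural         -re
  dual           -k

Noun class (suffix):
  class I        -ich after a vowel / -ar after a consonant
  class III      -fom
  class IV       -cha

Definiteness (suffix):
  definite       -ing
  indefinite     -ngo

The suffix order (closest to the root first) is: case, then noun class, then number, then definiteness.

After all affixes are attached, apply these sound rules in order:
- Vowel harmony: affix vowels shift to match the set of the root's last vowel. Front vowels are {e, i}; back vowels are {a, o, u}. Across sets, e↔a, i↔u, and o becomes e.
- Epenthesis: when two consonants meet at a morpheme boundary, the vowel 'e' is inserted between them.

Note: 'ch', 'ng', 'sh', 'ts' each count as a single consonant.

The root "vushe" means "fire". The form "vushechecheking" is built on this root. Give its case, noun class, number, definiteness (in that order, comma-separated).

Segment: vushe-cho-cha-k-ing.
case: -cho → nominative.
noun class: -cha → class IV.
number: -k → dual.
definiteness: -ing → definite.

nominative, class IV, dual, definite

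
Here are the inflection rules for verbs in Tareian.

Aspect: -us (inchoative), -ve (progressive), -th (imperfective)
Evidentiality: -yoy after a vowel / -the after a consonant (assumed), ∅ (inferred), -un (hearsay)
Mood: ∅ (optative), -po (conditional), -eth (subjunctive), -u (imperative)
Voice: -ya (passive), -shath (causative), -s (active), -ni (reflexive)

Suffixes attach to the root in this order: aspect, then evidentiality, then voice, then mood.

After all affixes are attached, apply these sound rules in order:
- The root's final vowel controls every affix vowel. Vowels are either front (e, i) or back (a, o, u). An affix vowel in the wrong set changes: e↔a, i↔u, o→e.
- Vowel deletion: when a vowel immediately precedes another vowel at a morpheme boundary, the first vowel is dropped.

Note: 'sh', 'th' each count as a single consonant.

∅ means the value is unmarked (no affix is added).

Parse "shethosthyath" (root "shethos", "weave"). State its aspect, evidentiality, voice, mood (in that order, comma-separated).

Segment: shethos-th-ya-eth.
aspect: -th → imperfective.
evidentiality: ∅ → inferred.
voice: -ya → passive.
mood: -eth → subjunctive.

imperfective, inferred, passive, subjunctive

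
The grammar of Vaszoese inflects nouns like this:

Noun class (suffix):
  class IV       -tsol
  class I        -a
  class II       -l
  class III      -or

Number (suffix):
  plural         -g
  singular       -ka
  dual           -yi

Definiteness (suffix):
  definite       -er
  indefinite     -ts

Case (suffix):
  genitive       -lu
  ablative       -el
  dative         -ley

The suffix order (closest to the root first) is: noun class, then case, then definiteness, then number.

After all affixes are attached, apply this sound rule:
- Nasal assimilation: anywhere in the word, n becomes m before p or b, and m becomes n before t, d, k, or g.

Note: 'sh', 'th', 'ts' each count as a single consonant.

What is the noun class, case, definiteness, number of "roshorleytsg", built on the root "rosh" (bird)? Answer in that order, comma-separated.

class III, dative, indefinite, plural

Segment: rosh-or-ley-ts-g.
noun class: -or → class III.
case: -ley → dative.
definiteness: -ts → indefinite.
number: -g → plural.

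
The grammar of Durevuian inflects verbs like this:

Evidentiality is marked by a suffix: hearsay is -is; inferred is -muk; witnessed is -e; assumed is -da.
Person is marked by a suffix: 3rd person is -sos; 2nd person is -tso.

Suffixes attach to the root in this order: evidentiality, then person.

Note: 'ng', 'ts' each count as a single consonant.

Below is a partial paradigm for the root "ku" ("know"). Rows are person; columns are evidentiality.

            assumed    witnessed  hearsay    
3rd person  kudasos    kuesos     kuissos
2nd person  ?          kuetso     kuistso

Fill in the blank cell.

kudatso

Attach evidentiality assumed -da → kuda.
Attach person 2nd person -tso → kudatso.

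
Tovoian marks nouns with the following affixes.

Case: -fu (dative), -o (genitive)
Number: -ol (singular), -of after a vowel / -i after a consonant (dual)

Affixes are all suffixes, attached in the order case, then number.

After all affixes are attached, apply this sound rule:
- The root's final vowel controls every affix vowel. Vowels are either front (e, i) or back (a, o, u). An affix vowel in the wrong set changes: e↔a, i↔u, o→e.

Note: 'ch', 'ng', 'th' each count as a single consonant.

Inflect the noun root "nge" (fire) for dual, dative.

Attach case dative -fu → ngefu.
Attach number dual -of (after vowel 'u') → ngefuof.
Apply vowel harmony: ngefuof → ngefief.

ngefief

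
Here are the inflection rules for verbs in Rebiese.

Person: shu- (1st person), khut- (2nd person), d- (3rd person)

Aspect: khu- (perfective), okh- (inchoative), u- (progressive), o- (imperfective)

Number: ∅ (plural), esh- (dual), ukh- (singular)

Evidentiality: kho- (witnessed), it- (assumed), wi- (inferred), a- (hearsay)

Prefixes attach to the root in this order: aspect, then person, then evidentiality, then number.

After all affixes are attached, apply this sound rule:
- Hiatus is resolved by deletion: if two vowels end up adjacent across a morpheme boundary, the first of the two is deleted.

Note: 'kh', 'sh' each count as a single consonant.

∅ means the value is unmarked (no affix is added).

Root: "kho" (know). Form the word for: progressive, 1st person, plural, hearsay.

Attach aspect progressive u- → ukho.
Attach person 1st person shu- → shuukho.
Attach evidentiality hearsay a- → ashuukho.
number = plural: zero marking, form stays ashuukho.
Apply vowel deletion: ashuukho → ashukho.

ashukho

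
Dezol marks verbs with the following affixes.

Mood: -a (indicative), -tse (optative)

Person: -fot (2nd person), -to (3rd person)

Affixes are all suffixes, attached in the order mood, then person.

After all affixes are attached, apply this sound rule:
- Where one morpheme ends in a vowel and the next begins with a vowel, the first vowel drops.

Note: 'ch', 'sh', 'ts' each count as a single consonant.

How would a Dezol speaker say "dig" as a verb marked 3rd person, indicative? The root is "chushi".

Attach mood indicative -a → chushia.
Attach person 3rd person -to → chushiato.
Apply vowel deletion: chushiato → chushato.

chushato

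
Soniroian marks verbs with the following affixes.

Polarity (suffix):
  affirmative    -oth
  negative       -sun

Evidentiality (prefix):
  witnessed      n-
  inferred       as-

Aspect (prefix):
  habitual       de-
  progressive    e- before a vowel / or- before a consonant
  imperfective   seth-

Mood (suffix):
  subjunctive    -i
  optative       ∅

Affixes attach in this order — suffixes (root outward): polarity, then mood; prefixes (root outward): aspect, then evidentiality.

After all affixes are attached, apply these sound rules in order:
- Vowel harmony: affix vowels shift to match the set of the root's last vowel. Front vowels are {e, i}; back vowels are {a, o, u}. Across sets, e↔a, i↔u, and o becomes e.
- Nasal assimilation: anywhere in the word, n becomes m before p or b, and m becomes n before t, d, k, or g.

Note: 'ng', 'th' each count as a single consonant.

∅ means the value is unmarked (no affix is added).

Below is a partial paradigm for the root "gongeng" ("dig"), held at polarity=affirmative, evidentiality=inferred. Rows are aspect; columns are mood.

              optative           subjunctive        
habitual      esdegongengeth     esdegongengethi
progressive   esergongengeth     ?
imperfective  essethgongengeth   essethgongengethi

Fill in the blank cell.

esergongengethi

Attach polarity affirmative -oth → gongengoth.
Attach aspect progressive or- (before consonant 'g') → orgongengoth.
Attach evidentiality inferred as- → asorgongengoth.
Attach mood subjunctive -i → asorgongengothi.
Apply vowel harmony: asorgongengothi → esergongengethi.
Nasal assimilation: no change.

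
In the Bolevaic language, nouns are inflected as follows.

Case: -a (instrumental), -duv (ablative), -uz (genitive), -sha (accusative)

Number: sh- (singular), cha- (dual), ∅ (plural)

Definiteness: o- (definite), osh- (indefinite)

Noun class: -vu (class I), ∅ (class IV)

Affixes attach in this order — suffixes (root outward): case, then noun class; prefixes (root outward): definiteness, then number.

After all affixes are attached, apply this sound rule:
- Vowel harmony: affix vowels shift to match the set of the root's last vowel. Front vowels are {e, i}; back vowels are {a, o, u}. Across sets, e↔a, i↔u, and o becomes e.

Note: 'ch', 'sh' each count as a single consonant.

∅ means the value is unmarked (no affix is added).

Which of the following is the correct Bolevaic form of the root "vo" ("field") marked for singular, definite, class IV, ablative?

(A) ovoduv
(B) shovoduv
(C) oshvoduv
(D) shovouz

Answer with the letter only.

B

Attach case ablative -duv → voduv.
noun class = class IV: zero marking, form stays voduv.
Attach definiteness definite o- → ovoduv.
Attach number singular sh- → shovoduv.
Vowel harmony: no change.
So the correct form is shovoduv, option (B).
(A) ovoduv is wrong: it uses plural instead of singular for number.
(C) oshvoduv is wrong: it has the affixes in the wrong order.
(D) shovouz is wrong: it uses genitive instead of ablative for case.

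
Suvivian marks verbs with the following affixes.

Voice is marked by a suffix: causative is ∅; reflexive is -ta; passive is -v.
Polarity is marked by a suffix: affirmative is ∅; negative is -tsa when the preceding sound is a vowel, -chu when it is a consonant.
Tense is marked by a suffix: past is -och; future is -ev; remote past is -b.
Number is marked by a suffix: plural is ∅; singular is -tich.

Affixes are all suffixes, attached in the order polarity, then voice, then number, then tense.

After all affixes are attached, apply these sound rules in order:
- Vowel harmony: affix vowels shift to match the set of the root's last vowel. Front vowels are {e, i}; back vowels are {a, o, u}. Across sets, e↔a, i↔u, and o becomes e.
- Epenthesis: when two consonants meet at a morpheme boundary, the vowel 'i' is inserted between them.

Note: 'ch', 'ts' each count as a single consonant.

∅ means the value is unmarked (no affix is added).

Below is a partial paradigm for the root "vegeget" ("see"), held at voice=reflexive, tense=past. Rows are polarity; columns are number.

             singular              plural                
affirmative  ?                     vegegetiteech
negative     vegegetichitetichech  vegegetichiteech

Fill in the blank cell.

polarity = affirmative: zero marking, form stays vegeget.
Attach voice reflexive -ta → vegegetta.
Attach number singular -tich → vegegettatich.
Attach tense past -och → vegegettatichoch.
Apply vowel harmony: vegegettatichoch → vegegettetichech.
Apply epenthesis: vegegettetichech → vegegetitetichech.

vegegetitetichech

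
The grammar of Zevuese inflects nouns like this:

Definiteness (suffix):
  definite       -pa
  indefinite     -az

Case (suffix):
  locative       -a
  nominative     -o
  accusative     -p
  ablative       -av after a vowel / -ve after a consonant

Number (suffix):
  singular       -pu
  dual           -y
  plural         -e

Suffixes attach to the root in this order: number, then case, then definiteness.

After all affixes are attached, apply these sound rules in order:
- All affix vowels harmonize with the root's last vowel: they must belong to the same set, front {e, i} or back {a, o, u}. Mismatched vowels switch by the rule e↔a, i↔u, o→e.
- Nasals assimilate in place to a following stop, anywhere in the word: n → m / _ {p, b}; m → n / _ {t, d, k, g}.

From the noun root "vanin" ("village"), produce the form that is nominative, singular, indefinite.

vanimpieez

Attach number singular -pu → vaninpu.
Attach case nominative -o → vaninpuo.
Attach definiteness indefinite -az → vaninpuoaz.
Apply vowel harmony: vaninpuoaz → vaninpieez.
Apply nasal assimilation: vaninpieez → vanimpieez.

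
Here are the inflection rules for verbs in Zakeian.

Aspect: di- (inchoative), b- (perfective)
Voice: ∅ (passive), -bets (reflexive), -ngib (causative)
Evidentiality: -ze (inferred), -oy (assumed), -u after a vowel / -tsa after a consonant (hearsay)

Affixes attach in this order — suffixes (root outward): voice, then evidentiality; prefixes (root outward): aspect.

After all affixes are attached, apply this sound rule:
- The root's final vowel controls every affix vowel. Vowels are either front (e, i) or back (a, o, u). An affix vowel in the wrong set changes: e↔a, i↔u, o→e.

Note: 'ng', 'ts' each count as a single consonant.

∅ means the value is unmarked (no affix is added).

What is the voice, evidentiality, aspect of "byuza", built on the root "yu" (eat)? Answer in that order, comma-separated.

passive, inferred, perfective

Segment: b-yu-ze.
voice: ∅ → passive.
evidentiality: -ze → inferred.
aspect: b- → perfective.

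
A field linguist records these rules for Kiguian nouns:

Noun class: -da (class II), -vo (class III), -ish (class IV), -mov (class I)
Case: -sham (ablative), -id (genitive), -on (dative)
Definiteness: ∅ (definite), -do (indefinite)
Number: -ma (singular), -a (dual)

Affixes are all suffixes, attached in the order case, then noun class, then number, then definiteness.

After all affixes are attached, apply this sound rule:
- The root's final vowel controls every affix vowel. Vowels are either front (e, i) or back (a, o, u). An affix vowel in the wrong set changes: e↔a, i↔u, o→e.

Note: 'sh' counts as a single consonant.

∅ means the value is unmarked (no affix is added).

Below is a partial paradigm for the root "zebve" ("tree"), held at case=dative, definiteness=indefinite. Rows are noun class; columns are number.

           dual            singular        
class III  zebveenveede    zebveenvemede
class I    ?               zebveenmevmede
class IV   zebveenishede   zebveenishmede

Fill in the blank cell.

zebveenmevede

Attach case dative -on → zebveon.
Attach noun class class I -mov → zebveonmov.
Attach number dual -a → zebveonmova.
Attach definiteness indefinite -do → zebveonmovado.
Apply vowel harmony: zebveonmovado → zebveenmevede.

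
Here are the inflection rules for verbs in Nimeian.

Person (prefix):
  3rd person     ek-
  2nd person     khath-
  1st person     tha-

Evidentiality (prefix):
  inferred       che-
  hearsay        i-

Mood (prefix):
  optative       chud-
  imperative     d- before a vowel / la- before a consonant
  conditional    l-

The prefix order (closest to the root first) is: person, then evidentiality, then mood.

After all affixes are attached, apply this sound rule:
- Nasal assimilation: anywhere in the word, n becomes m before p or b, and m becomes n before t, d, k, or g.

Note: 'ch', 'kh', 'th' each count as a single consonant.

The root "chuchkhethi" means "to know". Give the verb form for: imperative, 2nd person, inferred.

lachekhathchuchkhethi

Attach person 2nd person khath- → khathchuchkhethi.
Attach evidentiality inferred che- → chekhathchuchkhethi.
Attach mood imperative la- (before consonant 'ch') → lachekhathchuchkhethi.
Nasal assimilation: no change.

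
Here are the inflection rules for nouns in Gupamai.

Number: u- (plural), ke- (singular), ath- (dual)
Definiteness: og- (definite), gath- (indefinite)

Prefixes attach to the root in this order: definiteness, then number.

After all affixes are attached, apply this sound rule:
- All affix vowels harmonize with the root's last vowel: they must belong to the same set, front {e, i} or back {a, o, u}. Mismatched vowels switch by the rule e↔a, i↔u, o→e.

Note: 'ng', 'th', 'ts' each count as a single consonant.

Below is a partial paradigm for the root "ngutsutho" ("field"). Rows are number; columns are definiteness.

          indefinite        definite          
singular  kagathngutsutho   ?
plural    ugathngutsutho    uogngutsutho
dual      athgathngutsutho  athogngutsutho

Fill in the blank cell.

kaogngutsutho

Attach definiteness definite og- → ogngutsutho.
Attach number singular ke- → keogngutsutho.
Apply vowel harmony: keogngutsutho → kaogngutsutho.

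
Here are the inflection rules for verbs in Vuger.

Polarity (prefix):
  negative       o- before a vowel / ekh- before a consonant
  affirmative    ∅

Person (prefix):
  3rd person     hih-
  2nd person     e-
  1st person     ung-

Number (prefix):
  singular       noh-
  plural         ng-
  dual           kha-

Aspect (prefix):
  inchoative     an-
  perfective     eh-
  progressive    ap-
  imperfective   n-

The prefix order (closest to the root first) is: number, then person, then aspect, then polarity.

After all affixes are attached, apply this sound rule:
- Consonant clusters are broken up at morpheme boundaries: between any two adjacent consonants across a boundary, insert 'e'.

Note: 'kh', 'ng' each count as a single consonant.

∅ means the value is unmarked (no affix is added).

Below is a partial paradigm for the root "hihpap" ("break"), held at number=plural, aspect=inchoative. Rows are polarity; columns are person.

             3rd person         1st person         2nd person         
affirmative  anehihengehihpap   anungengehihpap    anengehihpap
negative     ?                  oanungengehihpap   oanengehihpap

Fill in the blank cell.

Attach number plural ng- → nghihpap.
Attach person 3rd person hih- → hihnghihpap.
Attach aspect inchoative an- → anhihnghihpap.
Attach polarity negative o- (before vowel 'a') → oanhihnghihpap.
Apply epenthesis: oanhihnghihpap → oanehihengehihpap.

oanehihengehihpap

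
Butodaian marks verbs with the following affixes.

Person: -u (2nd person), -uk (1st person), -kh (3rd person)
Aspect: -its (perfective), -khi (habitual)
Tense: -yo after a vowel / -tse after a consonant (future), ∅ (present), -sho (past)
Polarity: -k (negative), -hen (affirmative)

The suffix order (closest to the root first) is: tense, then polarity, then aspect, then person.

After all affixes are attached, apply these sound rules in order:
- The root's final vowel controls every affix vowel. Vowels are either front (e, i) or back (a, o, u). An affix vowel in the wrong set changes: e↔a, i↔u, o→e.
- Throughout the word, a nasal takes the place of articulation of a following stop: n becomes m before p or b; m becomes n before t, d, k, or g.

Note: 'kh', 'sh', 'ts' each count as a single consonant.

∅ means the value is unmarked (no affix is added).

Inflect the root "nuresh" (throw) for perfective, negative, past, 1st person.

Attach tense past -sho → nureshsho.
Attach polarity negative -k → nureshshok.
Attach aspect perfective -its → nureshshokits.
Attach person 1st person -uk → nureshshokitsuk.
Apply vowel harmony: nureshshokitsuk → nureshshekitsik.
Nasal assimilation: no change.

nureshshekitsik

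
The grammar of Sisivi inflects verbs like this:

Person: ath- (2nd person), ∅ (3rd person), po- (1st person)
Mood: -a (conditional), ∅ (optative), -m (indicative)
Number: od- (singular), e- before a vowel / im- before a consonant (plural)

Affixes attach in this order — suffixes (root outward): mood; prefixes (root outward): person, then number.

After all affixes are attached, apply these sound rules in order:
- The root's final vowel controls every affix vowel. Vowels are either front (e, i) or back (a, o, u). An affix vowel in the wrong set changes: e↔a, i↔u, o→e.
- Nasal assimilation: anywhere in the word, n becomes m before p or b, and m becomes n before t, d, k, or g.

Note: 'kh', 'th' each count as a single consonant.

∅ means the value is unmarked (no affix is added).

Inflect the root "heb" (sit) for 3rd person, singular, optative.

edheb

person = 3rd person: zero marking, form stays heb.
Attach number singular od- → odheb.
mood = optative: zero marking, form stays odheb.
Apply vowel harmony: odheb → edheb.
Nasal assimilation: no change.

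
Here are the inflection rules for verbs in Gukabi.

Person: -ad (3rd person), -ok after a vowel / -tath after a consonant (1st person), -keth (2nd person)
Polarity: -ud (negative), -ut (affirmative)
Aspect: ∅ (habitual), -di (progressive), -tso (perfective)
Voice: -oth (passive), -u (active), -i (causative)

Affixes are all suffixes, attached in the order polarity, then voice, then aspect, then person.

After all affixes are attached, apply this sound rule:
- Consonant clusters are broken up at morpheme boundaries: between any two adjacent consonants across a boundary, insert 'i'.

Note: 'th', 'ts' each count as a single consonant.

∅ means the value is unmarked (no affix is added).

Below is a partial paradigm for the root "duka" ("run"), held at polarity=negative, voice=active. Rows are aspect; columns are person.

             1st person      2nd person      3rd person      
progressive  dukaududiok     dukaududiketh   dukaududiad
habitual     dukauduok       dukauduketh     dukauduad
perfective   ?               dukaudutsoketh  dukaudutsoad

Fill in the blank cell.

Attach polarity negative -ud → dukaud.
Attach voice active -u → dukaudu.
Attach aspect perfective -tso → dukaudutso.
Attach person 1st person -ok (after vowel 'o') → dukaudutsook.
Epenthesis: no change.

dukaudutsook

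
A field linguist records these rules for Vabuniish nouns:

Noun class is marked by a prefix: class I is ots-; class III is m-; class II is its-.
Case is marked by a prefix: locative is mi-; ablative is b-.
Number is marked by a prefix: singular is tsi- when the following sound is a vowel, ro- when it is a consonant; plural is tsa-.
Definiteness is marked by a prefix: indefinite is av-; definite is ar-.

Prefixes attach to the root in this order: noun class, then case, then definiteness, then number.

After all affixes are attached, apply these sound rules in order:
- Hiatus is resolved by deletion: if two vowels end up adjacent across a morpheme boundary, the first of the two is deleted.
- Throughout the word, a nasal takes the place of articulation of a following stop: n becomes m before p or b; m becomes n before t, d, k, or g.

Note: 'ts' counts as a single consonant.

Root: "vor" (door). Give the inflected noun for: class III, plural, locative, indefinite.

tsavmimvor

Attach noun class class III m- → mvor.
Attach case locative mi- → mimvor.
Attach definiteness indefinite av- → avmimvor.
Attach number plural tsa- → tsaavmimvor.
Apply vowel deletion: tsaavmimvor → tsavmimvor.
Nasal assimilation: no change.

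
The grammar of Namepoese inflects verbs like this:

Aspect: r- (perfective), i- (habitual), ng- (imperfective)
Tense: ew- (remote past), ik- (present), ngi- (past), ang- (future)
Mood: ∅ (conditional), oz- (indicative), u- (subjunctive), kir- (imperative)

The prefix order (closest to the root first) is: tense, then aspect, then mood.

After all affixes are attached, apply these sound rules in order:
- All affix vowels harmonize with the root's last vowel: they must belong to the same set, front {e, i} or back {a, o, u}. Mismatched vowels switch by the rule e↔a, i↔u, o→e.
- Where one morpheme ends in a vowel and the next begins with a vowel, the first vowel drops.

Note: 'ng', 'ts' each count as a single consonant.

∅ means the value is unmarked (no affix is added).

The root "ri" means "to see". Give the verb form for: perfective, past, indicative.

ezrngiri

Attach tense past ngi- → ngiri.
Attach aspect perfective r- → rngiri.
Attach mood indicative oz- → ozrngiri.
Apply vowel harmony: ozrngiri → ezrngiri.
Vowel deletion: no change.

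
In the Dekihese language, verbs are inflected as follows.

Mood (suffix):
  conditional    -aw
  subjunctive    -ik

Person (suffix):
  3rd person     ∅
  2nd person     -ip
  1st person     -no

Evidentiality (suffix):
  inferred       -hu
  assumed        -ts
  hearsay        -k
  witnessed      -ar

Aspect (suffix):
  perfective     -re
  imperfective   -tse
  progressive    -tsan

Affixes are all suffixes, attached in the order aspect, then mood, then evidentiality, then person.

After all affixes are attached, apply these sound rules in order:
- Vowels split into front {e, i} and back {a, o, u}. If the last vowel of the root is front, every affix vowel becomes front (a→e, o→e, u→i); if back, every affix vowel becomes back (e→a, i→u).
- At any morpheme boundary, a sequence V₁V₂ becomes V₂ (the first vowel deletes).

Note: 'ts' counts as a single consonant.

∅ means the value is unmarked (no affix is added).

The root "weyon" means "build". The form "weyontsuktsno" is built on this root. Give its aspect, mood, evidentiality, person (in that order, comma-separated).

Segment: weyon-tse-ik-ts-no.
aspect: -tse → imperfective.
mood: -ik → subjunctive.
evidentiality: -ts → assumed.
person: -no → 1st person.

imperfective, subjunctive, assumed, 1st person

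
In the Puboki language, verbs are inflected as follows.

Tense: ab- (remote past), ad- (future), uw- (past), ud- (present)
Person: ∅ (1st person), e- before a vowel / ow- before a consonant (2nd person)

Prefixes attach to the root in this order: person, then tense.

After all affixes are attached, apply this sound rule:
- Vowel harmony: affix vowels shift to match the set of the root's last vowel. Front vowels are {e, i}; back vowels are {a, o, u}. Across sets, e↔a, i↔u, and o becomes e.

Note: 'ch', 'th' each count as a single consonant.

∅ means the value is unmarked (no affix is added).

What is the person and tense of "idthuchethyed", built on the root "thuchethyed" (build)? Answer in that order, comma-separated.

1st person, present

Segment: ud-thuchethyed.
person: ∅ → 1st person.
tense: ud- → present.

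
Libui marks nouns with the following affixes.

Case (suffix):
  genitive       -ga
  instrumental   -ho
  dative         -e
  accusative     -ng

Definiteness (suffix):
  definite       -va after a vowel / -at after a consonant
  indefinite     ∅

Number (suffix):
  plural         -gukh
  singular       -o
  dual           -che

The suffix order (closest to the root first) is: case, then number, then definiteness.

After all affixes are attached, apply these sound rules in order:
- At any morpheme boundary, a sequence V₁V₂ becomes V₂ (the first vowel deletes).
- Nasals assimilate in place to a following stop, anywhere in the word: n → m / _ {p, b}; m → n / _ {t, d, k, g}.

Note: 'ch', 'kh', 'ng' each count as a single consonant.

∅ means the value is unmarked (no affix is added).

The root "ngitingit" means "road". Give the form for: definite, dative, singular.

Attach case dative -e → ngitingite.
Attach number singular -o → ngitingiteo.
Attach definiteness definite -va (after vowel 'o') → ngitingiteova.
Apply vowel deletion: ngitingiteova → ngitingitova.
Nasal assimilation: no change.

ngitingitova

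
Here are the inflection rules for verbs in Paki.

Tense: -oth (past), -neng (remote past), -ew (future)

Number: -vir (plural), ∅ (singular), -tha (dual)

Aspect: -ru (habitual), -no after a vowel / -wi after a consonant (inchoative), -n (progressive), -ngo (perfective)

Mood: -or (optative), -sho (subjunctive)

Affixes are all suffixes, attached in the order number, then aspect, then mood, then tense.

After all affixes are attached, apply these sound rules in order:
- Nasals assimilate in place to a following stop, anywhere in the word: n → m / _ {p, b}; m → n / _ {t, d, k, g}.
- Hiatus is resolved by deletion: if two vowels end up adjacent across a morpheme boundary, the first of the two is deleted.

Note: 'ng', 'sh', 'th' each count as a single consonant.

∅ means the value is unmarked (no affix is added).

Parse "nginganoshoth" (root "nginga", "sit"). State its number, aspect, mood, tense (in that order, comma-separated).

Segment: nginga-no-sho-oth.
number: ∅ → singular.
aspect: -no/wi → inchoative.
mood: -sho → subjunctive.
tense: -oth → past.

singular, inchoative, subjunctive, past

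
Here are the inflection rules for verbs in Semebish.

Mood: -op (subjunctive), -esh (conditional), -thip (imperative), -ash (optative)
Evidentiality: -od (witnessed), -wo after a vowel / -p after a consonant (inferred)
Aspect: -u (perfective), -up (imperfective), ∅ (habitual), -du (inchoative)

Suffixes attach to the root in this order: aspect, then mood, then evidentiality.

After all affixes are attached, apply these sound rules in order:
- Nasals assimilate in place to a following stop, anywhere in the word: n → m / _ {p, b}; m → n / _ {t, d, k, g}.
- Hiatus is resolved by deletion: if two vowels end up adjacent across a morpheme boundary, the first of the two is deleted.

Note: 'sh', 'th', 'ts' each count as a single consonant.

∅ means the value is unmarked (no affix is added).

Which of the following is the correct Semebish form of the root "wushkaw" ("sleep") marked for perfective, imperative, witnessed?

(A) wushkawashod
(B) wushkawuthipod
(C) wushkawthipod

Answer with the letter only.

Attach aspect perfective -u → wushkawu.
Attach mood imperative -thip → wushkawuthip.
Attach evidentiality witnessed -od → wushkawuthipod.
Nasal assimilation: no change.
Vowel deletion: no change.
So the correct form is wushkawuthipod, option (B).
(A) wushkawashod is wrong: it uses optative instead of imperative for mood.
(C) wushkawthipod is wrong: it has the affixes in the wrong order.

B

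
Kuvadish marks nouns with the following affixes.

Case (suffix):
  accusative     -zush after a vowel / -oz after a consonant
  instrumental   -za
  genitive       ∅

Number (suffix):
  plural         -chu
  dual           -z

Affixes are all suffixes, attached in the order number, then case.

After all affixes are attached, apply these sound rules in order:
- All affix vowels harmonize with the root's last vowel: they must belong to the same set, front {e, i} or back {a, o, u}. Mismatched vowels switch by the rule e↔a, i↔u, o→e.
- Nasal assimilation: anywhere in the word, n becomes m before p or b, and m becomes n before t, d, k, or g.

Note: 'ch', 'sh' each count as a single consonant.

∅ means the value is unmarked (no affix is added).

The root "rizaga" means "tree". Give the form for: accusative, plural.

Attach number plural -chu → rizagachu.
Attach case accusative -zush (after vowel 'u') → rizagachuzush.
Vowel harmony: no change.
Nasal assimilation: no change.

rizagachuzush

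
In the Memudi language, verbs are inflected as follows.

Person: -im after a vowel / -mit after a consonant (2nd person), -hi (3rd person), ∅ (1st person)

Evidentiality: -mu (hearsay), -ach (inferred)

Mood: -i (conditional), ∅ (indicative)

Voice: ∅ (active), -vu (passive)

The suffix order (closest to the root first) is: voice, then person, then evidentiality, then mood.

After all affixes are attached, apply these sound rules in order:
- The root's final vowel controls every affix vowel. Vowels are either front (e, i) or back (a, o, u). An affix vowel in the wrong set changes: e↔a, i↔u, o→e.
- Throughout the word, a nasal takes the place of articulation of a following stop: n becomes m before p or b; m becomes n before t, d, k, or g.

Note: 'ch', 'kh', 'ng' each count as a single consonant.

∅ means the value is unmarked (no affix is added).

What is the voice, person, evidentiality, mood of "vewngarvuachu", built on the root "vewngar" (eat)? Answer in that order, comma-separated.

Segment: vewngar-vu-ach-i.
voice: -vu → passive.
person: ∅ → 1st person.
evidentiality: -ach → inferred.
mood: -i → conditional.

passive, 1st person, inferred, conditional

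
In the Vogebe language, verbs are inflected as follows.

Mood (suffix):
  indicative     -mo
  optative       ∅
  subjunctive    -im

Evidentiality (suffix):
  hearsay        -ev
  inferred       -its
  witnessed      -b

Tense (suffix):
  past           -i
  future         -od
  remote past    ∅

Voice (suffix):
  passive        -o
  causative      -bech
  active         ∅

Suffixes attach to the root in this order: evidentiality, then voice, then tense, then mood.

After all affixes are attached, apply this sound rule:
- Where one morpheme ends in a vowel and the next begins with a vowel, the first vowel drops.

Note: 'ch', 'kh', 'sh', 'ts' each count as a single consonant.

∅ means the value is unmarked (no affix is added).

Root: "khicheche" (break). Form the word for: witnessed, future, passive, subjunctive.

khichechebodim

Attach evidentiality witnessed -b → khichecheb.
Attach voice passive -o → khichechebo.
Attach tense future -od → khichechebood.
Attach mood subjunctive -im → khichecheboodim.
Apply vowel deletion: khichecheboodim → khichechebodim.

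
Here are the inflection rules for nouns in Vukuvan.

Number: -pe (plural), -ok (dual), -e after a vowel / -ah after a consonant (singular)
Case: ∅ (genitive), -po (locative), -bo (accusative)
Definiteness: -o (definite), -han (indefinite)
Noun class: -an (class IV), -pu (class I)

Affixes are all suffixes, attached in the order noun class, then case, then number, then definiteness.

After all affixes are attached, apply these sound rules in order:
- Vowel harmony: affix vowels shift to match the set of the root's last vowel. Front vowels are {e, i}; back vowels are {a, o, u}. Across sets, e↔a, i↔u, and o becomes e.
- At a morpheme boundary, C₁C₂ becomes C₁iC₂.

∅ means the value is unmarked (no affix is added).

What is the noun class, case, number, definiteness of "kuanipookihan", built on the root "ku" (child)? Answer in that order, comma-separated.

Segment: ku-an-po-ok-han.
noun class: -an → class IV.
case: -po → locative.
number: -ok → dual.
definiteness: -han → indefinite.

class IV, locative, dual, indefinite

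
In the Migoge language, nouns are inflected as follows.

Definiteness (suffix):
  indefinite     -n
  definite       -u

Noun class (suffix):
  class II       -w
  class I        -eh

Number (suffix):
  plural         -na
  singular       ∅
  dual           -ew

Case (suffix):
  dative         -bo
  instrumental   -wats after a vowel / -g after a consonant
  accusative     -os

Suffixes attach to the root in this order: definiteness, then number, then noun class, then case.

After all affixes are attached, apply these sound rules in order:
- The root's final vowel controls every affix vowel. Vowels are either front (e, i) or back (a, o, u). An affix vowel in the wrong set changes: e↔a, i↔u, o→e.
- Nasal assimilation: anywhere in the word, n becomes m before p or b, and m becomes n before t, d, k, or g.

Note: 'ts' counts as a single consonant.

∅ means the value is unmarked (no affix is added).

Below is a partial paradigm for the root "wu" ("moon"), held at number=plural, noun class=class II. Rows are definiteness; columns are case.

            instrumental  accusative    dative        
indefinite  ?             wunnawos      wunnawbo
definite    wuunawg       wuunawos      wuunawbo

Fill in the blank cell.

Attach definiteness indefinite -n → wun.
Attach number plural -na → wunna.
Attach noun class class II -w → wunnaw.
Attach case instrumental -g (after consonant 'w') → wunnawg.
Vowel harmony: no change.
Nasal assimilation: no change.

wunnawg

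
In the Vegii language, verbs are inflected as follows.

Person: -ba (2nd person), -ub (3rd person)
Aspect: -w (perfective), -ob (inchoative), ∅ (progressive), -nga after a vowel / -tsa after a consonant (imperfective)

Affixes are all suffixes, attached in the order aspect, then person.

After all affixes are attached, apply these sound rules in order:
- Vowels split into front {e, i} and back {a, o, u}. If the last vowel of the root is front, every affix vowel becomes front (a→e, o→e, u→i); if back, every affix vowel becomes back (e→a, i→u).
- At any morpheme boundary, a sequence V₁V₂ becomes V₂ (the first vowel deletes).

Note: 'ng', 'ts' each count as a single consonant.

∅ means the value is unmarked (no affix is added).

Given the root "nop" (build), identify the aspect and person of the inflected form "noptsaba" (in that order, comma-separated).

imperfective, 2nd person

Segment: nop-tsa-ba.
aspect: -nga/tsa → imperfective.
person: -ba → 2nd person.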